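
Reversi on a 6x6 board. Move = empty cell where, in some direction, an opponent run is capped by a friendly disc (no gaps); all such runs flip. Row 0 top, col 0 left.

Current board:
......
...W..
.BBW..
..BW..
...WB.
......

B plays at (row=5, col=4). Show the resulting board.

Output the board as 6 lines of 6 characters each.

Answer: ......
...W..
.BBW..
..BW..
...BB.
....B.

Derivation:
Place B at (5,4); scan 8 dirs for brackets.
Dir NW: opp run (4,3) capped by B -> flip
Dir N: first cell 'B' (not opp) -> no flip
Dir NE: first cell '.' (not opp) -> no flip
Dir W: first cell '.' (not opp) -> no flip
Dir E: first cell '.' (not opp) -> no flip
Dir SW: edge -> no flip
Dir S: edge -> no flip
Dir SE: edge -> no flip
All flips: (4,3)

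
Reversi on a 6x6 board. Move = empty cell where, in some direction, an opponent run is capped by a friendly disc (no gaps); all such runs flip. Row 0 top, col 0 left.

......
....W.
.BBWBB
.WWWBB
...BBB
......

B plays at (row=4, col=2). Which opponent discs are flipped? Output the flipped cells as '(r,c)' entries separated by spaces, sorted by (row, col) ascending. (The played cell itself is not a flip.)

Dir NW: opp run (3,1), next='.' -> no flip
Dir N: opp run (3,2) capped by B -> flip
Dir NE: opp run (3,3) capped by B -> flip
Dir W: first cell '.' (not opp) -> no flip
Dir E: first cell 'B' (not opp) -> no flip
Dir SW: first cell '.' (not opp) -> no flip
Dir S: first cell '.' (not opp) -> no flip
Dir SE: first cell '.' (not opp) -> no flip

Answer: (3,2) (3,3)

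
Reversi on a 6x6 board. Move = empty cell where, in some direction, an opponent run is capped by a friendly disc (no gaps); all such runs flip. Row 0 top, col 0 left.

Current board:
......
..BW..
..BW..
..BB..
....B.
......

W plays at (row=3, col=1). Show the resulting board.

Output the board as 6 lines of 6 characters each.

Answer: ......
..BW..
..WW..
.WBB..
....B.
......

Derivation:
Place W at (3,1); scan 8 dirs for brackets.
Dir NW: first cell '.' (not opp) -> no flip
Dir N: first cell '.' (not opp) -> no flip
Dir NE: opp run (2,2) capped by W -> flip
Dir W: first cell '.' (not opp) -> no flip
Dir E: opp run (3,2) (3,3), next='.' -> no flip
Dir SW: first cell '.' (not opp) -> no flip
Dir S: first cell '.' (not opp) -> no flip
Dir SE: first cell '.' (not opp) -> no flip
All flips: (2,2)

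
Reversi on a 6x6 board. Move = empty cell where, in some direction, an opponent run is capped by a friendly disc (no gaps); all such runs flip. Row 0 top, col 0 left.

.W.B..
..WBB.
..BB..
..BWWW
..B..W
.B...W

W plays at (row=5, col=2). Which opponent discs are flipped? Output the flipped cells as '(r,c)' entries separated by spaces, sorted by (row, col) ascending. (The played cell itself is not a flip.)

Answer: (2,2) (3,2) (4,2)

Derivation:
Dir NW: first cell '.' (not opp) -> no flip
Dir N: opp run (4,2) (3,2) (2,2) capped by W -> flip
Dir NE: first cell '.' (not opp) -> no flip
Dir W: opp run (5,1), next='.' -> no flip
Dir E: first cell '.' (not opp) -> no flip
Dir SW: edge -> no flip
Dir S: edge -> no flip
Dir SE: edge -> no flip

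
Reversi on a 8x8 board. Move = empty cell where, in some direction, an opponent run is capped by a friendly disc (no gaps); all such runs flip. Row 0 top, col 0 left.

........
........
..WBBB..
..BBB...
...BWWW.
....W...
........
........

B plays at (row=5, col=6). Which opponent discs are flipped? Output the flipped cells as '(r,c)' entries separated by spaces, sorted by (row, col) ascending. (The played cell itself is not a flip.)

Dir NW: opp run (4,5) capped by B -> flip
Dir N: opp run (4,6), next='.' -> no flip
Dir NE: first cell '.' (not opp) -> no flip
Dir W: first cell '.' (not opp) -> no flip
Dir E: first cell '.' (not opp) -> no flip
Dir SW: first cell '.' (not opp) -> no flip
Dir S: first cell '.' (not opp) -> no flip
Dir SE: first cell '.' (not opp) -> no flip

Answer: (4,5)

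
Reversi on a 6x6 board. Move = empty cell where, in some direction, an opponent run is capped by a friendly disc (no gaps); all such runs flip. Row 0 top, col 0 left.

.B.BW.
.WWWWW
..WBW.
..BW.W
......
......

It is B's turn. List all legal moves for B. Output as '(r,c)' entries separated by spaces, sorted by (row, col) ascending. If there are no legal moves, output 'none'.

(0,0): no bracket -> illegal
(0,2): flips 2 -> legal
(0,5): flips 2 -> legal
(1,0): no bracket -> illegal
(2,0): no bracket -> illegal
(2,1): flips 3 -> legal
(2,5): flips 2 -> legal
(3,1): no bracket -> illegal
(3,4): flips 1 -> legal
(4,2): no bracket -> illegal
(4,3): flips 1 -> legal
(4,4): no bracket -> illegal
(4,5): no bracket -> illegal

Answer: (0,2) (0,5) (2,1) (2,5) (3,4) (4,3)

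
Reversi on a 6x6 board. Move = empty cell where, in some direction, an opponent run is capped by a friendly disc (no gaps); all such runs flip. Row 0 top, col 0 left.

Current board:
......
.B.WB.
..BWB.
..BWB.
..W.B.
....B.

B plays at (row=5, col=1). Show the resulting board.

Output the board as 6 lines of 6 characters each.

Place B at (5,1); scan 8 dirs for brackets.
Dir NW: first cell '.' (not opp) -> no flip
Dir N: first cell '.' (not opp) -> no flip
Dir NE: opp run (4,2) (3,3) capped by B -> flip
Dir W: first cell '.' (not opp) -> no flip
Dir E: first cell '.' (not opp) -> no flip
Dir SW: edge -> no flip
Dir S: edge -> no flip
Dir SE: edge -> no flip
All flips: (3,3) (4,2)

Answer: ......
.B.WB.
..BWB.
..BBB.
..B.B.
.B..B.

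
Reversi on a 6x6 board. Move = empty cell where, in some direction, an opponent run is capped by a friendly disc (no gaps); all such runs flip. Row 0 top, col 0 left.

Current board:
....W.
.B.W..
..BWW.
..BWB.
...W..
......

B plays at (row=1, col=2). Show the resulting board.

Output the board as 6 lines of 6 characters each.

Answer: ....W.
.BBW..
..BBW.
..BWB.
...W..
......

Derivation:
Place B at (1,2); scan 8 dirs for brackets.
Dir NW: first cell '.' (not opp) -> no flip
Dir N: first cell '.' (not opp) -> no flip
Dir NE: first cell '.' (not opp) -> no flip
Dir W: first cell 'B' (not opp) -> no flip
Dir E: opp run (1,3), next='.' -> no flip
Dir SW: first cell '.' (not opp) -> no flip
Dir S: first cell 'B' (not opp) -> no flip
Dir SE: opp run (2,3) capped by B -> flip
All flips: (2,3)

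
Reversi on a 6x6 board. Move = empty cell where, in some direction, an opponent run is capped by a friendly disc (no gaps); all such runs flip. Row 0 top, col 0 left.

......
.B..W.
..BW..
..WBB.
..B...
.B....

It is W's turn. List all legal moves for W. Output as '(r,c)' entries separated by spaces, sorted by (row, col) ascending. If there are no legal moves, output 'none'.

Answer: (1,2) (2,1) (3,5) (4,3) (4,5) (5,2)

Derivation:
(0,0): no bracket -> illegal
(0,1): no bracket -> illegal
(0,2): no bracket -> illegal
(1,0): no bracket -> illegal
(1,2): flips 1 -> legal
(1,3): no bracket -> illegal
(2,0): no bracket -> illegal
(2,1): flips 1 -> legal
(2,4): no bracket -> illegal
(2,5): no bracket -> illegal
(3,1): no bracket -> illegal
(3,5): flips 2 -> legal
(4,0): no bracket -> illegal
(4,1): no bracket -> illegal
(4,3): flips 1 -> legal
(4,4): no bracket -> illegal
(4,5): flips 1 -> legal
(5,0): no bracket -> illegal
(5,2): flips 1 -> legal
(5,3): no bracket -> illegal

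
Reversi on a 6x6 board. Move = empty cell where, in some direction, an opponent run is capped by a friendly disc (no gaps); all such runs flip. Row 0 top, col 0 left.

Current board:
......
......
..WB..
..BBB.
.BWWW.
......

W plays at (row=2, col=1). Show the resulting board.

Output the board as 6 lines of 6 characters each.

Place W at (2,1); scan 8 dirs for brackets.
Dir NW: first cell '.' (not opp) -> no flip
Dir N: first cell '.' (not opp) -> no flip
Dir NE: first cell '.' (not opp) -> no flip
Dir W: first cell '.' (not opp) -> no flip
Dir E: first cell 'W' (not opp) -> no flip
Dir SW: first cell '.' (not opp) -> no flip
Dir S: first cell '.' (not opp) -> no flip
Dir SE: opp run (3,2) capped by W -> flip
All flips: (3,2)

Answer: ......
......
.WWB..
..WBB.
.BWWW.
......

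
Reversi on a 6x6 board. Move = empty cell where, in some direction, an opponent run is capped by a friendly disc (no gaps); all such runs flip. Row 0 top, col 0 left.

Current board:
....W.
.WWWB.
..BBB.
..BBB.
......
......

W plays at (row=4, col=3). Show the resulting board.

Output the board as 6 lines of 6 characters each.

Place W at (4,3); scan 8 dirs for brackets.
Dir NW: opp run (3,2), next='.' -> no flip
Dir N: opp run (3,3) (2,3) capped by W -> flip
Dir NE: opp run (3,4), next='.' -> no flip
Dir W: first cell '.' (not opp) -> no flip
Dir E: first cell '.' (not opp) -> no flip
Dir SW: first cell '.' (not opp) -> no flip
Dir S: first cell '.' (not opp) -> no flip
Dir SE: first cell '.' (not opp) -> no flip
All flips: (2,3) (3,3)

Answer: ....W.
.WWWB.
..BWB.
..BWB.
...W..
......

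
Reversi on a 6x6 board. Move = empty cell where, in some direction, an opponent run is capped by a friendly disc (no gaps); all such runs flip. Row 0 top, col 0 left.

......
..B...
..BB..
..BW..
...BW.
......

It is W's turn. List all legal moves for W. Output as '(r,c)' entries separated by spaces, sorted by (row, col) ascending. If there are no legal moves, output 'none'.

(0,1): no bracket -> illegal
(0,2): no bracket -> illegal
(0,3): no bracket -> illegal
(1,1): flips 1 -> legal
(1,3): flips 1 -> legal
(1,4): no bracket -> illegal
(2,1): no bracket -> illegal
(2,4): no bracket -> illegal
(3,1): flips 1 -> legal
(3,4): no bracket -> illegal
(4,1): no bracket -> illegal
(4,2): flips 1 -> legal
(5,2): no bracket -> illegal
(5,3): flips 1 -> legal
(5,4): no bracket -> illegal

Answer: (1,1) (1,3) (3,1) (4,2) (5,3)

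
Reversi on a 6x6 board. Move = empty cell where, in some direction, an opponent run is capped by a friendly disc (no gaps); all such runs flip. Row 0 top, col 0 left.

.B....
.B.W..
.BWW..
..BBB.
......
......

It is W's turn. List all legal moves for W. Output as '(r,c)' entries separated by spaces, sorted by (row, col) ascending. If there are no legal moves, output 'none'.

Answer: (0,0) (2,0) (4,1) (4,2) (4,3) (4,4) (4,5)

Derivation:
(0,0): flips 1 -> legal
(0,2): no bracket -> illegal
(1,0): no bracket -> illegal
(1,2): no bracket -> illegal
(2,0): flips 1 -> legal
(2,4): no bracket -> illegal
(2,5): no bracket -> illegal
(3,0): no bracket -> illegal
(3,1): no bracket -> illegal
(3,5): no bracket -> illegal
(4,1): flips 1 -> legal
(4,2): flips 1 -> legal
(4,3): flips 1 -> legal
(4,4): flips 1 -> legal
(4,5): flips 1 -> legal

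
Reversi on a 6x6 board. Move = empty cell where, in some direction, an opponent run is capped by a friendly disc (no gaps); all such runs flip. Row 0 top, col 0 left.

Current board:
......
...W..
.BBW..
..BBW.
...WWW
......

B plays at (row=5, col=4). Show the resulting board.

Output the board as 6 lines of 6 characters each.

Answer: ......
...W..
.BBW..
..BBW.
...BWW
....B.

Derivation:
Place B at (5,4); scan 8 dirs for brackets.
Dir NW: opp run (4,3) capped by B -> flip
Dir N: opp run (4,4) (3,4), next='.' -> no flip
Dir NE: opp run (4,5), next=edge -> no flip
Dir W: first cell '.' (not opp) -> no flip
Dir E: first cell '.' (not opp) -> no flip
Dir SW: edge -> no flip
Dir S: edge -> no flip
Dir SE: edge -> no flip
All flips: (4,3)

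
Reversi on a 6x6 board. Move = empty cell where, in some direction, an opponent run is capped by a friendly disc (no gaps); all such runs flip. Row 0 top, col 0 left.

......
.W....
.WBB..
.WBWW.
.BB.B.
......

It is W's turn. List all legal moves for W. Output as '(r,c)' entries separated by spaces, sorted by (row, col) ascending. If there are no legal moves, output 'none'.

Answer: (1,2) (1,3) (2,4) (4,3) (5,1) (5,3) (5,4) (5,5)

Derivation:
(1,2): flips 1 -> legal
(1,3): flips 2 -> legal
(1,4): no bracket -> illegal
(2,4): flips 2 -> legal
(3,0): no bracket -> illegal
(3,5): no bracket -> illegal
(4,0): no bracket -> illegal
(4,3): flips 1 -> legal
(4,5): no bracket -> illegal
(5,0): no bracket -> illegal
(5,1): flips 2 -> legal
(5,2): no bracket -> illegal
(5,3): flips 1 -> legal
(5,4): flips 1 -> legal
(5,5): flips 1 -> legal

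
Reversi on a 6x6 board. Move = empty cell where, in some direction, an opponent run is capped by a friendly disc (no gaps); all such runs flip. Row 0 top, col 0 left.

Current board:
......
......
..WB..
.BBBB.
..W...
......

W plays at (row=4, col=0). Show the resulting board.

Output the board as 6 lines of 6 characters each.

Answer: ......
......
..WB..
.WBBB.
W.W...
......

Derivation:
Place W at (4,0); scan 8 dirs for brackets.
Dir NW: edge -> no flip
Dir N: first cell '.' (not opp) -> no flip
Dir NE: opp run (3,1) capped by W -> flip
Dir W: edge -> no flip
Dir E: first cell '.' (not opp) -> no flip
Dir SW: edge -> no flip
Dir S: first cell '.' (not opp) -> no flip
Dir SE: first cell '.' (not opp) -> no flip
All flips: (3,1)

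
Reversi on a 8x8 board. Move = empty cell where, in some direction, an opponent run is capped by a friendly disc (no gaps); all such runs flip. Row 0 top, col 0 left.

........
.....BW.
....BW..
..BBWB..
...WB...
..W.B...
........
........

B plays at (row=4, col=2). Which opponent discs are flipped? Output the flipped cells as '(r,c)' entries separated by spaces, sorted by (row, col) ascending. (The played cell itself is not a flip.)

Dir NW: first cell '.' (not opp) -> no flip
Dir N: first cell 'B' (not opp) -> no flip
Dir NE: first cell 'B' (not opp) -> no flip
Dir W: first cell '.' (not opp) -> no flip
Dir E: opp run (4,3) capped by B -> flip
Dir SW: first cell '.' (not opp) -> no flip
Dir S: opp run (5,2), next='.' -> no flip
Dir SE: first cell '.' (not opp) -> no flip

Answer: (4,3)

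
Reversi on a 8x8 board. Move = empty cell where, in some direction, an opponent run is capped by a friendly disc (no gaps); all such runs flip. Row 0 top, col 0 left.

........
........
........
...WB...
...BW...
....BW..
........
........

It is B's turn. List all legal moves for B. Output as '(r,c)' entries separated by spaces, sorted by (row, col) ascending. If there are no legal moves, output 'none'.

Answer: (2,3) (3,2) (4,5) (5,6)

Derivation:
(2,2): no bracket -> illegal
(2,3): flips 1 -> legal
(2,4): no bracket -> illegal
(3,2): flips 1 -> legal
(3,5): no bracket -> illegal
(4,2): no bracket -> illegal
(4,5): flips 1 -> legal
(4,6): no bracket -> illegal
(5,3): no bracket -> illegal
(5,6): flips 1 -> legal
(6,4): no bracket -> illegal
(6,5): no bracket -> illegal
(6,6): no bracket -> illegal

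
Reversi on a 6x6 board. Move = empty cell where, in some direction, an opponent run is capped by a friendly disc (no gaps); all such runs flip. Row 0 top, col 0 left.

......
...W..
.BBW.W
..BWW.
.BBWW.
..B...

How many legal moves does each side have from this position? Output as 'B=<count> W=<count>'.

-- B to move --
(0,2): no bracket -> illegal
(0,3): no bracket -> illegal
(0,4): flips 1 -> legal
(1,2): no bracket -> illegal
(1,4): flips 1 -> legal
(1,5): no bracket -> illegal
(2,4): flips 2 -> legal
(3,5): flips 2 -> legal
(4,5): flips 2 -> legal
(5,3): no bracket -> illegal
(5,4): flips 1 -> legal
(5,5): flips 2 -> legal
B mobility = 7
-- W to move --
(1,0): flips 2 -> legal
(1,1): flips 1 -> legal
(1,2): no bracket -> illegal
(2,0): flips 2 -> legal
(3,0): no bracket -> illegal
(3,1): flips 2 -> legal
(4,0): flips 2 -> legal
(5,0): flips 2 -> legal
(5,1): flips 1 -> legal
(5,3): no bracket -> illegal
W mobility = 7

Answer: B=7 W=7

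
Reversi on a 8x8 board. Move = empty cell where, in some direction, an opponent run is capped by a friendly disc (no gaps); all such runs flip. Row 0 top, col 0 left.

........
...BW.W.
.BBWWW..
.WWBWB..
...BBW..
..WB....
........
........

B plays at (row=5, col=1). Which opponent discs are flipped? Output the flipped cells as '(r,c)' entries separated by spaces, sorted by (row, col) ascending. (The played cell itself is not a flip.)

Dir NW: first cell '.' (not opp) -> no flip
Dir N: first cell '.' (not opp) -> no flip
Dir NE: first cell '.' (not opp) -> no flip
Dir W: first cell '.' (not opp) -> no flip
Dir E: opp run (5,2) capped by B -> flip
Dir SW: first cell '.' (not opp) -> no flip
Dir S: first cell '.' (not opp) -> no flip
Dir SE: first cell '.' (not opp) -> no flip

Answer: (5,2)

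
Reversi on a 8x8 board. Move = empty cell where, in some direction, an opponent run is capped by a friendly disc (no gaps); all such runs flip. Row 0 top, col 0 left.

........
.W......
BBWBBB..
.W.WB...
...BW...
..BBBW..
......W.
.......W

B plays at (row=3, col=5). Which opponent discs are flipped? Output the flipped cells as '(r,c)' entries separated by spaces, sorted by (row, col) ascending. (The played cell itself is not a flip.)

Dir NW: first cell 'B' (not opp) -> no flip
Dir N: first cell 'B' (not opp) -> no flip
Dir NE: first cell '.' (not opp) -> no flip
Dir W: first cell 'B' (not opp) -> no flip
Dir E: first cell '.' (not opp) -> no flip
Dir SW: opp run (4,4) capped by B -> flip
Dir S: first cell '.' (not opp) -> no flip
Dir SE: first cell '.' (not opp) -> no flip

Answer: (4,4)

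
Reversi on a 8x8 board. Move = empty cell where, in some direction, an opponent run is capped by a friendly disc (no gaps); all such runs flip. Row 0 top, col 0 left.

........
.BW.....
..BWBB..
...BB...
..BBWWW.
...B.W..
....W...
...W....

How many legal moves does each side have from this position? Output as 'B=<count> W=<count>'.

-- B to move --
(0,1): flips 2 -> legal
(0,2): flips 1 -> legal
(0,3): no bracket -> illegal
(1,3): flips 2 -> legal
(1,4): no bracket -> illegal
(2,1): no bracket -> illegal
(3,2): no bracket -> illegal
(3,5): flips 1 -> legal
(3,6): no bracket -> illegal
(3,7): no bracket -> illegal
(4,7): flips 3 -> legal
(5,4): flips 1 -> legal
(5,6): flips 1 -> legal
(5,7): no bracket -> illegal
(6,2): no bracket -> illegal
(6,3): no bracket -> illegal
(6,5): no bracket -> illegal
(6,6): flips 2 -> legal
(7,2): no bracket -> illegal
(7,4): no bracket -> illegal
(7,5): flips 1 -> legal
B mobility = 9
-- W to move --
(0,0): flips 3 -> legal
(0,1): no bracket -> illegal
(0,2): no bracket -> illegal
(1,0): flips 1 -> legal
(1,3): no bracket -> illegal
(1,4): flips 2 -> legal
(1,5): no bracket -> illegal
(1,6): no bracket -> illegal
(2,0): no bracket -> illegal
(2,1): flips 1 -> legal
(2,6): flips 2 -> legal
(3,1): flips 2 -> legal
(3,2): flips 1 -> legal
(3,5): no bracket -> illegal
(3,6): no bracket -> illegal
(4,1): flips 2 -> legal
(5,1): no bracket -> illegal
(5,2): no bracket -> illegal
(5,4): no bracket -> illegal
(6,2): flips 1 -> legal
(6,3): flips 3 -> legal
W mobility = 10

Answer: B=9 W=10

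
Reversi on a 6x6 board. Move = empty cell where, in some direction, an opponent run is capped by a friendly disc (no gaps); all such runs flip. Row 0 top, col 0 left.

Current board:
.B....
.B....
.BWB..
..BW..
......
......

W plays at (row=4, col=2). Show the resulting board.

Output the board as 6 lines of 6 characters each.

Place W at (4,2); scan 8 dirs for brackets.
Dir NW: first cell '.' (not opp) -> no flip
Dir N: opp run (3,2) capped by W -> flip
Dir NE: first cell 'W' (not opp) -> no flip
Dir W: first cell '.' (not opp) -> no flip
Dir E: first cell '.' (not opp) -> no flip
Dir SW: first cell '.' (not opp) -> no flip
Dir S: first cell '.' (not opp) -> no flip
Dir SE: first cell '.' (not opp) -> no flip
All flips: (3,2)

Answer: .B....
.B....
.BWB..
..WW..
..W...
......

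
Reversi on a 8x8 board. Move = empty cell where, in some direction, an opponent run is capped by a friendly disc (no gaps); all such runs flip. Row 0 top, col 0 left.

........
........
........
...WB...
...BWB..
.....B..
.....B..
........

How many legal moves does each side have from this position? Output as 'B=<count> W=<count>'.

-- B to move --
(2,2): flips 2 -> legal
(2,3): flips 1 -> legal
(2,4): no bracket -> illegal
(3,2): flips 1 -> legal
(3,5): no bracket -> illegal
(4,2): no bracket -> illegal
(5,3): no bracket -> illegal
(5,4): flips 1 -> legal
B mobility = 4
-- W to move --
(2,3): no bracket -> illegal
(2,4): flips 1 -> legal
(2,5): no bracket -> illegal
(3,2): no bracket -> illegal
(3,5): flips 1 -> legal
(3,6): no bracket -> illegal
(4,2): flips 1 -> legal
(4,6): flips 1 -> legal
(5,2): no bracket -> illegal
(5,3): flips 1 -> legal
(5,4): no bracket -> illegal
(5,6): no bracket -> illegal
(6,4): no bracket -> illegal
(6,6): flips 1 -> legal
(7,4): no bracket -> illegal
(7,5): no bracket -> illegal
(7,6): no bracket -> illegal
W mobility = 6

Answer: B=4 W=6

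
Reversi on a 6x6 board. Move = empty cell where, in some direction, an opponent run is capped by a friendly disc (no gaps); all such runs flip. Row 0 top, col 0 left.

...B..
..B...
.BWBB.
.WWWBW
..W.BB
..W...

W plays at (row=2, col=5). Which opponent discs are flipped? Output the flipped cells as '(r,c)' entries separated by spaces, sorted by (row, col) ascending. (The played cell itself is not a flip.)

Dir NW: first cell '.' (not opp) -> no flip
Dir N: first cell '.' (not opp) -> no flip
Dir NE: edge -> no flip
Dir W: opp run (2,4) (2,3) capped by W -> flip
Dir E: edge -> no flip
Dir SW: opp run (3,4), next='.' -> no flip
Dir S: first cell 'W' (not opp) -> no flip
Dir SE: edge -> no flip

Answer: (2,3) (2,4)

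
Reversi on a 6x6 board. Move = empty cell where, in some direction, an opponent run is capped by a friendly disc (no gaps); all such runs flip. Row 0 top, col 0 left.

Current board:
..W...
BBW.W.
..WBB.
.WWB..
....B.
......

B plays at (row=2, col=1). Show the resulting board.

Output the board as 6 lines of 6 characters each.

Place B at (2,1); scan 8 dirs for brackets.
Dir NW: first cell 'B' (not opp) -> no flip
Dir N: first cell 'B' (not opp) -> no flip
Dir NE: opp run (1,2), next='.' -> no flip
Dir W: first cell '.' (not opp) -> no flip
Dir E: opp run (2,2) capped by B -> flip
Dir SW: first cell '.' (not opp) -> no flip
Dir S: opp run (3,1), next='.' -> no flip
Dir SE: opp run (3,2), next='.' -> no flip
All flips: (2,2)

Answer: ..W...
BBW.W.
.BBBB.
.WWB..
....B.
......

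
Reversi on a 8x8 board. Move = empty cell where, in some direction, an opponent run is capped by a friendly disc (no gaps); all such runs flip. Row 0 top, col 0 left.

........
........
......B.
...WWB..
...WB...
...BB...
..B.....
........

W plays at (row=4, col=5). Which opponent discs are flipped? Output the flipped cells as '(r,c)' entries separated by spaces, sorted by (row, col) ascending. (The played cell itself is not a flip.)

Answer: (4,4)

Derivation:
Dir NW: first cell 'W' (not opp) -> no flip
Dir N: opp run (3,5), next='.' -> no flip
Dir NE: first cell '.' (not opp) -> no flip
Dir W: opp run (4,4) capped by W -> flip
Dir E: first cell '.' (not opp) -> no flip
Dir SW: opp run (5,4), next='.' -> no flip
Dir S: first cell '.' (not opp) -> no flip
Dir SE: first cell '.' (not opp) -> no flip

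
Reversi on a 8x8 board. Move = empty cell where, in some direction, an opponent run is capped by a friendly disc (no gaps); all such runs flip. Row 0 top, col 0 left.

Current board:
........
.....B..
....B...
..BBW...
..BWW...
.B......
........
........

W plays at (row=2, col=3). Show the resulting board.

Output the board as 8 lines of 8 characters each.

Answer: ........
.....B..
...WB...
..BWW...
..BWW...
.B......
........
........

Derivation:
Place W at (2,3); scan 8 dirs for brackets.
Dir NW: first cell '.' (not opp) -> no flip
Dir N: first cell '.' (not opp) -> no flip
Dir NE: first cell '.' (not opp) -> no flip
Dir W: first cell '.' (not opp) -> no flip
Dir E: opp run (2,4), next='.' -> no flip
Dir SW: opp run (3,2), next='.' -> no flip
Dir S: opp run (3,3) capped by W -> flip
Dir SE: first cell 'W' (not opp) -> no flip
All flips: (3,3)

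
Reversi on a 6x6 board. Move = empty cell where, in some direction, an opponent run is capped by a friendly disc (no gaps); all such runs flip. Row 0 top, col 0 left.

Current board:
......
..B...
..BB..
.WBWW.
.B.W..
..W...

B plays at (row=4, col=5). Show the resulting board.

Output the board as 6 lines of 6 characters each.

Answer: ......
..B...
..BB..
.WBWB.
.B.W.B
..W...

Derivation:
Place B at (4,5); scan 8 dirs for brackets.
Dir NW: opp run (3,4) capped by B -> flip
Dir N: first cell '.' (not opp) -> no flip
Dir NE: edge -> no flip
Dir W: first cell '.' (not opp) -> no flip
Dir E: edge -> no flip
Dir SW: first cell '.' (not opp) -> no flip
Dir S: first cell '.' (not opp) -> no flip
Dir SE: edge -> no flip
All flips: (3,4)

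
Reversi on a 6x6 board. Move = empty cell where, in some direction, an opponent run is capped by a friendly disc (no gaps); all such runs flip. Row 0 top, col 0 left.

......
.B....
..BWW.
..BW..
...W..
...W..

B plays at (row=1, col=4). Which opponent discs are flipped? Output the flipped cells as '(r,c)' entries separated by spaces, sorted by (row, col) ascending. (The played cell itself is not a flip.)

Dir NW: first cell '.' (not opp) -> no flip
Dir N: first cell '.' (not opp) -> no flip
Dir NE: first cell '.' (not opp) -> no flip
Dir W: first cell '.' (not opp) -> no flip
Dir E: first cell '.' (not opp) -> no flip
Dir SW: opp run (2,3) capped by B -> flip
Dir S: opp run (2,4), next='.' -> no flip
Dir SE: first cell '.' (not opp) -> no flip

Answer: (2,3)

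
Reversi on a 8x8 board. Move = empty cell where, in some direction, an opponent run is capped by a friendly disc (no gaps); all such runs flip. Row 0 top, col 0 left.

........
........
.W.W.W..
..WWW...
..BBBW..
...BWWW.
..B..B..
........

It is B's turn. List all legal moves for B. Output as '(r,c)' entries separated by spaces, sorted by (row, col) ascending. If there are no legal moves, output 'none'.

Answer: (1,0) (1,3) (1,6) (2,2) (2,4) (3,5) (4,6) (4,7) (5,7) (6,4) (6,6)

Derivation:
(1,0): flips 2 -> legal
(1,1): no bracket -> illegal
(1,2): no bracket -> illegal
(1,3): flips 2 -> legal
(1,4): no bracket -> illegal
(1,5): no bracket -> illegal
(1,6): flips 2 -> legal
(2,0): no bracket -> illegal
(2,2): flips 2 -> legal
(2,4): flips 2 -> legal
(2,6): no bracket -> illegal
(3,0): no bracket -> illegal
(3,1): no bracket -> illegal
(3,5): flips 2 -> legal
(3,6): no bracket -> illegal
(4,1): no bracket -> illegal
(4,6): flips 1 -> legal
(4,7): flips 1 -> legal
(5,7): flips 3 -> legal
(6,3): no bracket -> illegal
(6,4): flips 1 -> legal
(6,6): flips 1 -> legal
(6,7): no bracket -> illegal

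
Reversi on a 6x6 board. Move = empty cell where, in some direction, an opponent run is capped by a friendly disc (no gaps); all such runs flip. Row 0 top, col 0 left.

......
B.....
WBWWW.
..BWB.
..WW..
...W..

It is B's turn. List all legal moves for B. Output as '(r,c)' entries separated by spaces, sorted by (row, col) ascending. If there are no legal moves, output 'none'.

(1,1): no bracket -> illegal
(1,2): flips 2 -> legal
(1,3): no bracket -> illegal
(1,4): flips 2 -> legal
(1,5): no bracket -> illegal
(2,5): flips 3 -> legal
(3,0): flips 1 -> legal
(3,1): no bracket -> illegal
(3,5): no bracket -> illegal
(4,1): no bracket -> illegal
(4,4): no bracket -> illegal
(5,1): no bracket -> illegal
(5,2): flips 2 -> legal
(5,4): flips 1 -> legal

Answer: (1,2) (1,4) (2,5) (3,0) (5,2) (5,4)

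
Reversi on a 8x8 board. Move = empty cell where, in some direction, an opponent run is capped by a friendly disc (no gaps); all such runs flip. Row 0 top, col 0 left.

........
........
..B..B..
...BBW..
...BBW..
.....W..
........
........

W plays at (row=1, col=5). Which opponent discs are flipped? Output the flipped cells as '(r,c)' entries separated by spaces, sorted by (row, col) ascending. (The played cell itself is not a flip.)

Answer: (2,5)

Derivation:
Dir NW: first cell '.' (not opp) -> no flip
Dir N: first cell '.' (not opp) -> no flip
Dir NE: first cell '.' (not opp) -> no flip
Dir W: first cell '.' (not opp) -> no flip
Dir E: first cell '.' (not opp) -> no flip
Dir SW: first cell '.' (not opp) -> no flip
Dir S: opp run (2,5) capped by W -> flip
Dir SE: first cell '.' (not opp) -> no flip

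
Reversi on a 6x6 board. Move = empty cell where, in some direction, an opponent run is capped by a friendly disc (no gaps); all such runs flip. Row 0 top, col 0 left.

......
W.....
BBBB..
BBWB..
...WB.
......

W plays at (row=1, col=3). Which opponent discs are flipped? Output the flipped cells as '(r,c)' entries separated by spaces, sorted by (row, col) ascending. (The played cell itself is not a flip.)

Answer: (2,3) (3,3)

Derivation:
Dir NW: first cell '.' (not opp) -> no flip
Dir N: first cell '.' (not opp) -> no flip
Dir NE: first cell '.' (not opp) -> no flip
Dir W: first cell '.' (not opp) -> no flip
Dir E: first cell '.' (not opp) -> no flip
Dir SW: opp run (2,2) (3,1), next='.' -> no flip
Dir S: opp run (2,3) (3,3) capped by W -> flip
Dir SE: first cell '.' (not opp) -> no flip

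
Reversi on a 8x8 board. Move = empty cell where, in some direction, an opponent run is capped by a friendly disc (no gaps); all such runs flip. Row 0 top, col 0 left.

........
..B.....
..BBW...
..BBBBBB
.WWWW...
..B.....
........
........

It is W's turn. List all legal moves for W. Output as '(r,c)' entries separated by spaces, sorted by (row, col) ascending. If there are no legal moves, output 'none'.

(0,1): no bracket -> illegal
(0,2): flips 3 -> legal
(0,3): no bracket -> illegal
(1,1): flips 2 -> legal
(1,3): flips 2 -> legal
(1,4): flips 2 -> legal
(2,1): flips 3 -> legal
(2,5): flips 1 -> legal
(2,6): flips 1 -> legal
(2,7): no bracket -> illegal
(3,1): no bracket -> illegal
(4,5): no bracket -> illegal
(4,6): flips 1 -> legal
(4,7): no bracket -> illegal
(5,1): no bracket -> illegal
(5,3): no bracket -> illegal
(6,1): flips 1 -> legal
(6,2): flips 1 -> legal
(6,3): flips 1 -> legal

Answer: (0,2) (1,1) (1,3) (1,4) (2,1) (2,5) (2,6) (4,6) (6,1) (6,2) (6,3)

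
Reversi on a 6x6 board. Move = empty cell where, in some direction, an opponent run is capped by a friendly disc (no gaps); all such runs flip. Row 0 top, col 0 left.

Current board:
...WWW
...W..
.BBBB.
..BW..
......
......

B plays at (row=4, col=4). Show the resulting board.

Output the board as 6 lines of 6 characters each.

Answer: ...WWW
...W..
.BBBB.
..BB..
....B.
......

Derivation:
Place B at (4,4); scan 8 dirs for brackets.
Dir NW: opp run (3,3) capped by B -> flip
Dir N: first cell '.' (not opp) -> no flip
Dir NE: first cell '.' (not opp) -> no flip
Dir W: first cell '.' (not opp) -> no flip
Dir E: first cell '.' (not opp) -> no flip
Dir SW: first cell '.' (not opp) -> no flip
Dir S: first cell '.' (not opp) -> no flip
Dir SE: first cell '.' (not opp) -> no flip
All flips: (3,3)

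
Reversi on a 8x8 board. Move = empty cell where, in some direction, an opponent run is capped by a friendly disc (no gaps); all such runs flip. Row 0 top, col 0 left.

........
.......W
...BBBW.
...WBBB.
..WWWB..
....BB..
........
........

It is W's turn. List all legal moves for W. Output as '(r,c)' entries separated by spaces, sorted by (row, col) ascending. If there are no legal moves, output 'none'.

Answer: (1,3) (1,4) (1,5) (1,6) (2,2) (3,7) (4,6) (6,4) (6,5) (6,6)

Derivation:
(1,2): no bracket -> illegal
(1,3): flips 1 -> legal
(1,4): flips 2 -> legal
(1,5): flips 1 -> legal
(1,6): flips 2 -> legal
(2,2): flips 3 -> legal
(2,7): no bracket -> illegal
(3,2): no bracket -> illegal
(3,7): flips 3 -> legal
(4,6): flips 2 -> legal
(4,7): no bracket -> illegal
(5,3): no bracket -> illegal
(5,6): no bracket -> illegal
(6,3): no bracket -> illegal
(6,4): flips 1 -> legal
(6,5): flips 1 -> legal
(6,6): flips 1 -> legal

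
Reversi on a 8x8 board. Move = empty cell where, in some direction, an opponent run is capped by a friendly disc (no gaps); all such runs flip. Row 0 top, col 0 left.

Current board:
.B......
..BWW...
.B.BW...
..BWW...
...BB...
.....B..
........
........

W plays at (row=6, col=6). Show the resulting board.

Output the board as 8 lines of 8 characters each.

Place W at (6,6); scan 8 dirs for brackets.
Dir NW: opp run (5,5) (4,4) capped by W -> flip
Dir N: first cell '.' (not opp) -> no flip
Dir NE: first cell '.' (not opp) -> no flip
Dir W: first cell '.' (not opp) -> no flip
Dir E: first cell '.' (not opp) -> no flip
Dir SW: first cell '.' (not opp) -> no flip
Dir S: first cell '.' (not opp) -> no flip
Dir SE: first cell '.' (not opp) -> no flip
All flips: (4,4) (5,5)

Answer: .B......
..BWW...
.B.BW...
..BWW...
...BW...
.....W..
......W.
........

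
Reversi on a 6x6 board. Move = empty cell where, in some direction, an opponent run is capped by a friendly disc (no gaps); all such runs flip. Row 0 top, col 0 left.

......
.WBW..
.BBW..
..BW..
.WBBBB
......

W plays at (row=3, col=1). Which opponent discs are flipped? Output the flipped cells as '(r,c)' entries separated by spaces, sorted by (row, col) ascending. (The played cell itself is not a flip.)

Dir NW: first cell '.' (not opp) -> no flip
Dir N: opp run (2,1) capped by W -> flip
Dir NE: opp run (2,2) capped by W -> flip
Dir W: first cell '.' (not opp) -> no flip
Dir E: opp run (3,2) capped by W -> flip
Dir SW: first cell '.' (not opp) -> no flip
Dir S: first cell 'W' (not opp) -> no flip
Dir SE: opp run (4,2), next='.' -> no flip

Answer: (2,1) (2,2) (3,2)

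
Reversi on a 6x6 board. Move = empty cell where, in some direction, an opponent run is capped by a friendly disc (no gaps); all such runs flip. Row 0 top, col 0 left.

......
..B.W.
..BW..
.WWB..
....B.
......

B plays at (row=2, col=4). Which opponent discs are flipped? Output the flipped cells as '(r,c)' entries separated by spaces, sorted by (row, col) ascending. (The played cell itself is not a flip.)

Dir NW: first cell '.' (not opp) -> no flip
Dir N: opp run (1,4), next='.' -> no flip
Dir NE: first cell '.' (not opp) -> no flip
Dir W: opp run (2,3) capped by B -> flip
Dir E: first cell '.' (not opp) -> no flip
Dir SW: first cell 'B' (not opp) -> no flip
Dir S: first cell '.' (not opp) -> no flip
Dir SE: first cell '.' (not opp) -> no flip

Answer: (2,3)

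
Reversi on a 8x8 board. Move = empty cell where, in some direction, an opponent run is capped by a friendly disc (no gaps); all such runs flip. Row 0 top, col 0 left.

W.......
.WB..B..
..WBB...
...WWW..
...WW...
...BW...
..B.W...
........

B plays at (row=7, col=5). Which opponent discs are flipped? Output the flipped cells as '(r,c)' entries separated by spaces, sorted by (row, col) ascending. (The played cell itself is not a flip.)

Answer: (6,4)

Derivation:
Dir NW: opp run (6,4) capped by B -> flip
Dir N: first cell '.' (not opp) -> no flip
Dir NE: first cell '.' (not opp) -> no flip
Dir W: first cell '.' (not opp) -> no flip
Dir E: first cell '.' (not opp) -> no flip
Dir SW: edge -> no flip
Dir S: edge -> no flip
Dir SE: edge -> no flip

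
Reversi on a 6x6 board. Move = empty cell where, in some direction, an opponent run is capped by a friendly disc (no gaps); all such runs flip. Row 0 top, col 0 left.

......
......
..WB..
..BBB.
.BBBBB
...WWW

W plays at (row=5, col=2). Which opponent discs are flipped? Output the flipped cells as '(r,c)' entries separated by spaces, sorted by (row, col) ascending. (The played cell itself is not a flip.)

Dir NW: opp run (4,1), next='.' -> no flip
Dir N: opp run (4,2) (3,2) capped by W -> flip
Dir NE: opp run (4,3) (3,4), next='.' -> no flip
Dir W: first cell '.' (not opp) -> no flip
Dir E: first cell 'W' (not opp) -> no flip
Dir SW: edge -> no flip
Dir S: edge -> no flip
Dir SE: edge -> no flip

Answer: (3,2) (4,2)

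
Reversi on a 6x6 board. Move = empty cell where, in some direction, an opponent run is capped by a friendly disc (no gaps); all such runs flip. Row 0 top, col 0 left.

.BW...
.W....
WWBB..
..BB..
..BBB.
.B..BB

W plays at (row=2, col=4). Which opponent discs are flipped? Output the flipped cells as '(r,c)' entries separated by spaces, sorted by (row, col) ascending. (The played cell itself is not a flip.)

Dir NW: first cell '.' (not opp) -> no flip
Dir N: first cell '.' (not opp) -> no flip
Dir NE: first cell '.' (not opp) -> no flip
Dir W: opp run (2,3) (2,2) capped by W -> flip
Dir E: first cell '.' (not opp) -> no flip
Dir SW: opp run (3,3) (4,2) (5,1), next=edge -> no flip
Dir S: first cell '.' (not opp) -> no flip
Dir SE: first cell '.' (not opp) -> no flip

Answer: (2,2) (2,3)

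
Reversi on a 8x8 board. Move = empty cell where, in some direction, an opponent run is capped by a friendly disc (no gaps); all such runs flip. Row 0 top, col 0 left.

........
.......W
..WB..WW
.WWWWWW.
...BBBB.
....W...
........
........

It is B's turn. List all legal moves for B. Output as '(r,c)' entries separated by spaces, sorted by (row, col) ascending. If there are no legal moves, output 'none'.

Answer: (1,1) (1,6) (2,1) (2,4) (2,5) (4,1) (6,3) (6,4) (6,5)

Derivation:
(0,6): no bracket -> illegal
(0,7): no bracket -> illegal
(1,1): flips 2 -> legal
(1,2): no bracket -> illegal
(1,3): no bracket -> illegal
(1,5): no bracket -> illegal
(1,6): flips 2 -> legal
(2,0): no bracket -> illegal
(2,1): flips 2 -> legal
(2,4): flips 2 -> legal
(2,5): flips 2 -> legal
(3,0): no bracket -> illegal
(3,7): no bracket -> illegal
(4,0): no bracket -> illegal
(4,1): flips 1 -> legal
(4,2): no bracket -> illegal
(4,7): no bracket -> illegal
(5,3): no bracket -> illegal
(5,5): no bracket -> illegal
(6,3): flips 1 -> legal
(6,4): flips 1 -> legal
(6,5): flips 1 -> legal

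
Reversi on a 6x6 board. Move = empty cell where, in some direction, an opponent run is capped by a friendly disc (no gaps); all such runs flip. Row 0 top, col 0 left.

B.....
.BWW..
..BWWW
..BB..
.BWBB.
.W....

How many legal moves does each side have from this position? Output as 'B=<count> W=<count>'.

-- B to move --
(0,1): no bracket -> illegal
(0,2): flips 1 -> legal
(0,3): flips 2 -> legal
(0,4): flips 1 -> legal
(1,4): flips 3 -> legal
(1,5): flips 1 -> legal
(2,1): no bracket -> illegal
(3,1): no bracket -> illegal
(3,4): no bracket -> illegal
(3,5): no bracket -> illegal
(4,0): no bracket -> illegal
(5,0): no bracket -> illegal
(5,2): flips 1 -> legal
(5,3): no bracket -> illegal
B mobility = 6
-- W to move --
(0,1): no bracket -> illegal
(0,2): no bracket -> illegal
(1,0): flips 1 -> legal
(2,0): no bracket -> illegal
(2,1): flips 1 -> legal
(3,0): no bracket -> illegal
(3,1): flips 2 -> legal
(3,4): no bracket -> illegal
(3,5): no bracket -> illegal
(4,0): flips 1 -> legal
(4,5): flips 2 -> legal
(5,0): flips 2 -> legal
(5,2): no bracket -> illegal
(5,3): flips 2 -> legal
(5,4): no bracket -> illegal
(5,5): no bracket -> illegal
W mobility = 7

Answer: B=6 W=7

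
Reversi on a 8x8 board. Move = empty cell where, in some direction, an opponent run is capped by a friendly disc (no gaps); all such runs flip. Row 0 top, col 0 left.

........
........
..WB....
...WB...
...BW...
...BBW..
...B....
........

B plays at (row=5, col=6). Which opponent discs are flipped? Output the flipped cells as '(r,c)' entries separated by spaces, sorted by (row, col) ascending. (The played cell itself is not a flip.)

Dir NW: first cell '.' (not opp) -> no flip
Dir N: first cell '.' (not opp) -> no flip
Dir NE: first cell '.' (not opp) -> no flip
Dir W: opp run (5,5) capped by B -> flip
Dir E: first cell '.' (not opp) -> no flip
Dir SW: first cell '.' (not opp) -> no flip
Dir S: first cell '.' (not opp) -> no flip
Dir SE: first cell '.' (not opp) -> no flip

Answer: (5,5)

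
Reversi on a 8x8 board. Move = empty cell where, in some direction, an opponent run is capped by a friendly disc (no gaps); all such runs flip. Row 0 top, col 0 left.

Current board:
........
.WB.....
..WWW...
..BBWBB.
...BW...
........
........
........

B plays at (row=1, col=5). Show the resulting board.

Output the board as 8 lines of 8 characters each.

Place B at (1,5); scan 8 dirs for brackets.
Dir NW: first cell '.' (not opp) -> no flip
Dir N: first cell '.' (not opp) -> no flip
Dir NE: first cell '.' (not opp) -> no flip
Dir W: first cell '.' (not opp) -> no flip
Dir E: first cell '.' (not opp) -> no flip
Dir SW: opp run (2,4) capped by B -> flip
Dir S: first cell '.' (not opp) -> no flip
Dir SE: first cell '.' (not opp) -> no flip
All flips: (2,4)

Answer: ........
.WB..B..
..WWB...
..BBWBB.
...BW...
........
........
........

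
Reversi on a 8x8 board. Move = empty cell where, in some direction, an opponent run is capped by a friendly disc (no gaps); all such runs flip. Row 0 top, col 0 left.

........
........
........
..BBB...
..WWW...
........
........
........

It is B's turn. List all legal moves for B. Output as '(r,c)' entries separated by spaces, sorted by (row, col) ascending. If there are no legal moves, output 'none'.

Answer: (5,1) (5,2) (5,3) (5,4) (5,5)

Derivation:
(3,1): no bracket -> illegal
(3,5): no bracket -> illegal
(4,1): no bracket -> illegal
(4,5): no bracket -> illegal
(5,1): flips 1 -> legal
(5,2): flips 2 -> legal
(5,3): flips 1 -> legal
(5,4): flips 2 -> legal
(5,5): flips 1 -> legal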